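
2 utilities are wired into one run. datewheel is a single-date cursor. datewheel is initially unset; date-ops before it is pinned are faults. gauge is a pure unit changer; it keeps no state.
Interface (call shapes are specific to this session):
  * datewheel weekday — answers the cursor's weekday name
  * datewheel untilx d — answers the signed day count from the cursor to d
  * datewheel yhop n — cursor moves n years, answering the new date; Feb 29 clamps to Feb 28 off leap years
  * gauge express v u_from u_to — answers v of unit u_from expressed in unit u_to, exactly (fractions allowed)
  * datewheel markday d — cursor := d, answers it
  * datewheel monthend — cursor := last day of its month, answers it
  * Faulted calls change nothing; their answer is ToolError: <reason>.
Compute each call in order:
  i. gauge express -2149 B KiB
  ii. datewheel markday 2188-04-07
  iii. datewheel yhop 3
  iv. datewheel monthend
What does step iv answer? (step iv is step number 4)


Act: gauge express[v→-2149; u_from→B; u_to→KiB]
Obs: -2149/1024
Act: datewheel markday[d→2188-04-07]
Obs: 2188-04-07
Act: datewheel yhop[n→3]
Obs: 2191-04-07
Act: datewheel monthend[]
Obs: 2191-04-30

Answer: 2191-04-30


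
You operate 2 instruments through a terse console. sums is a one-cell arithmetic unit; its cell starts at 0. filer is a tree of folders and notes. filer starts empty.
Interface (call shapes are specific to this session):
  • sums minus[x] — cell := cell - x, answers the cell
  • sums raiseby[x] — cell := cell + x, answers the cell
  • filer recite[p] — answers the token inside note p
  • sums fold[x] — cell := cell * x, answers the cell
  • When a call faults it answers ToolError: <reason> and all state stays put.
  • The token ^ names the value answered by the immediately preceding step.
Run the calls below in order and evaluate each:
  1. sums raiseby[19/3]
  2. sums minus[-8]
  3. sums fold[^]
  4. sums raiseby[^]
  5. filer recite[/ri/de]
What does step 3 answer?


Answer: 1849/9

Derivation:
>>> sums raiseby x: 19/3
[out] 19/3
>>> sums minus x: -8
[out] 43/3
>>> sums fold x: ^
[out] 1849/9
>>> sums raiseby x: ^
[out] 3698/9
>>> filer recite p: /ri/de
[out] ToolError: not found


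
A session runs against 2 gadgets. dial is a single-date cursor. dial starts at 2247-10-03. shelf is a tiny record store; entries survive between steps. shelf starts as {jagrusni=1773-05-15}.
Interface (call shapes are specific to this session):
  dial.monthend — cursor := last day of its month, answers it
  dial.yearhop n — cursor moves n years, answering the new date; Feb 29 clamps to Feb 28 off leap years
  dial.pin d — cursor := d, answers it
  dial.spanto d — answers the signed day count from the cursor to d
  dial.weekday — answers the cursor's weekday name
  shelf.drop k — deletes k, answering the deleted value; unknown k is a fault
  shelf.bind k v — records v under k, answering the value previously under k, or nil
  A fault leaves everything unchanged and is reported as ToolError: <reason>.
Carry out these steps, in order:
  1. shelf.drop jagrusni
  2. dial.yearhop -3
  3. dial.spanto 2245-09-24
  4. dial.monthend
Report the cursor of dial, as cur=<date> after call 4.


Answer: cur=2244-10-31

Derivation:
Act: drop[k→jagrusni]
Obs: 1773-05-15
Act: yearhop[n→-3]
Obs: 2244-10-03
Act: spanto[d→2245-09-24]
Obs: 356
Act: monthend[]
Obs: 2244-10-31


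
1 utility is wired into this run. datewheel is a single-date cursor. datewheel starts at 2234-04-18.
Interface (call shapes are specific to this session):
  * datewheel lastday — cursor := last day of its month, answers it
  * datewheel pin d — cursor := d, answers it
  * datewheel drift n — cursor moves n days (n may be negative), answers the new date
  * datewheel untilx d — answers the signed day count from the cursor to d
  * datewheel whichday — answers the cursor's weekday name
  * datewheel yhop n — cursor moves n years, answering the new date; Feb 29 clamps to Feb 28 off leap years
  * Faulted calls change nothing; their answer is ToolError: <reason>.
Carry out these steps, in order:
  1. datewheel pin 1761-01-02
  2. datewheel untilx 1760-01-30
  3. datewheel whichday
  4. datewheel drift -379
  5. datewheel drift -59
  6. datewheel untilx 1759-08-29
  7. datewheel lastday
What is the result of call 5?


>> datewheel pin(d=1761-01-02)
<< 1761-01-02
>> datewheel untilx(d=1760-01-30)
<< -338
>> datewheel whichday()
<< Friday
>> datewheel drift(n=-379)
<< 1759-12-20
>> datewheel drift(n=-59)
<< 1759-10-22
>> datewheel untilx(d=1759-08-29)
<< -54
>> datewheel lastday()
<< 1759-10-31

Answer: 1759-10-22


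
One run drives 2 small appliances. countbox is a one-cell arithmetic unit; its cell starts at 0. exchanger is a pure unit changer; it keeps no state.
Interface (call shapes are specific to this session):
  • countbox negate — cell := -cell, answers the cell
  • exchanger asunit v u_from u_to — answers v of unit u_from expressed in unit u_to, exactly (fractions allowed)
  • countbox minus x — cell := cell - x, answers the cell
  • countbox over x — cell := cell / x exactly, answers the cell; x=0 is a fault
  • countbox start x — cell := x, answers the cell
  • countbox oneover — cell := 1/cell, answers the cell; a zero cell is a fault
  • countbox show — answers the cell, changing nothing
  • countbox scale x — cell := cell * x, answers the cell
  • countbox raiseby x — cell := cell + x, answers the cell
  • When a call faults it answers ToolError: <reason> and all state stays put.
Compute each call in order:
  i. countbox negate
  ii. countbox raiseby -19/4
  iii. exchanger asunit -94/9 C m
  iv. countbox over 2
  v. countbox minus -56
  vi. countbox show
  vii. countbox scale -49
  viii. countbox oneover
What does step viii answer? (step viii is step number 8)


Answer: -8/21021

Derivation:
~$ countbox negate
  0
~$ countbox raiseby x=-19/4
  -19/4
~$ exchanger asunit v=-94/9 u_from=C u_to=m
  ToolError: incompatible units
~$ countbox over x=2
  -19/8
~$ countbox minus x=-56
  429/8
~$ countbox show
  429/8
~$ countbox scale x=-49
  -21021/8
~$ countbox oneover
  -8/21021


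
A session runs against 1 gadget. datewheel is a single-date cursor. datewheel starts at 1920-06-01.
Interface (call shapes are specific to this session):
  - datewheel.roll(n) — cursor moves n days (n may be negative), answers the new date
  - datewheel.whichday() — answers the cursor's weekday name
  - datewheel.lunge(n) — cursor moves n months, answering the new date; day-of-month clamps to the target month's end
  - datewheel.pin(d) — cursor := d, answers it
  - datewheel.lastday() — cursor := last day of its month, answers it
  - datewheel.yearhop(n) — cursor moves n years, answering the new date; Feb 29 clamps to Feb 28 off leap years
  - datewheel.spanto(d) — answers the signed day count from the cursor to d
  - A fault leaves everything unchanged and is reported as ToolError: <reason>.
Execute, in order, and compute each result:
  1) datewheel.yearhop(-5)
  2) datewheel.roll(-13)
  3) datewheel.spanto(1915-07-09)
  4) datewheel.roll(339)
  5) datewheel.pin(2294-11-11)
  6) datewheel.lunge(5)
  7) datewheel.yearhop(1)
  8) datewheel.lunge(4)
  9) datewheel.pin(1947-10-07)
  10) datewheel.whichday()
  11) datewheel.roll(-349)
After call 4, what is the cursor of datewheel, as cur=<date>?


I use yearhop using n='-5', — result: 1915-06-01.
I try roll using n='-13': 1915-05-19.
I call spanto using d='1915-07-09', which returns 51.
Invoking roll using n='339', giving 1916-04-22.
I call pin using d='2294-11-11', giving 2294-11-11.
Calling lunge using n='5', and get 2295-04-11.
I use yearhop using n='1', and get 2296-04-11.
I use lunge using n='4', which returns 2296-08-11.
Invoking pin using d='1947-10-07', giving 1947-10-07.
I invoke whichday: Tuesday.
Now I run roll using n='-349', which returns 1946-10-23.

Answer: cur=1916-04-22


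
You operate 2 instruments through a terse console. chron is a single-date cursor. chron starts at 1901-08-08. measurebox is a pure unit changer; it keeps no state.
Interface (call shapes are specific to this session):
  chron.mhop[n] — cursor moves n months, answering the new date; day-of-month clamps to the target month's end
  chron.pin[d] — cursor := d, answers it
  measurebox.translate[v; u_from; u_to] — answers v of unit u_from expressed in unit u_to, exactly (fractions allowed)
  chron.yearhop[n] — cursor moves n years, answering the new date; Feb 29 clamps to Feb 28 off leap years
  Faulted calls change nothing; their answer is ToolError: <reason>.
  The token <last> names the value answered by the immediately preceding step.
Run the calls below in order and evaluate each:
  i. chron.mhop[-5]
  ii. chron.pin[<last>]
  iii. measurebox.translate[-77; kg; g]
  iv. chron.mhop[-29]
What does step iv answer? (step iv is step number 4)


Answer: 1898-10-08

Derivation:
-> chron.mhop(-5)
<- 1901-03-08
-> chron.pin(<last>)
<- 1901-03-08
-> measurebox.translate(-77, kg, g)
<- -77000
-> chron.mhop(-29)
<- 1898-10-08


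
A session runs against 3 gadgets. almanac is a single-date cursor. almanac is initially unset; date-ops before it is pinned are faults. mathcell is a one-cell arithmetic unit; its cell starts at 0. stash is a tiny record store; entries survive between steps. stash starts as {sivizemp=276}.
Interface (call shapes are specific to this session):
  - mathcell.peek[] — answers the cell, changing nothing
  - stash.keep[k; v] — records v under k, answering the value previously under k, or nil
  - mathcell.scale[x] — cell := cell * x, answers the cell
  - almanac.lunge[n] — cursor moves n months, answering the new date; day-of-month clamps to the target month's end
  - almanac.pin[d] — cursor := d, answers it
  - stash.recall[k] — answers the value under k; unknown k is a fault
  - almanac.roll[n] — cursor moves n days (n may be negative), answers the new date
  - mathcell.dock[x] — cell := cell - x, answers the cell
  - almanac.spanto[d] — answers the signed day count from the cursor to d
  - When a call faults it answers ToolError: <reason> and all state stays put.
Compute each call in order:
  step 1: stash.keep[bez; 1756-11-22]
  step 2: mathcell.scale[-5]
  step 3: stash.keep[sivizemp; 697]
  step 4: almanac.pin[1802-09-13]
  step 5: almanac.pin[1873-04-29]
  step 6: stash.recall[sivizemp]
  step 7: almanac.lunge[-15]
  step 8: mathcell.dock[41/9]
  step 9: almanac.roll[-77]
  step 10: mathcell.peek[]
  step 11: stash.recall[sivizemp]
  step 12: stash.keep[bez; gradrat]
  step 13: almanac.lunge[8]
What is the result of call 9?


> stash.keep bez 1756-11-22
  nil
> mathcell.scale -5
  0
> stash.keep sivizemp 697
  276
> almanac.pin 1802-09-13
  1802-09-13
> almanac.pin 1873-04-29
  1873-04-29
> stash.recall sivizemp
  697
> almanac.lunge -15
  1872-01-29
> mathcell.dock 41/9
  -41/9
> almanac.roll -77
  1871-11-13
> mathcell.peek
  -41/9
> stash.recall sivizemp
  697
> stash.keep bez gradrat
  1756-11-22
> almanac.lunge 8
  1872-07-13

Answer: 1871-11-13


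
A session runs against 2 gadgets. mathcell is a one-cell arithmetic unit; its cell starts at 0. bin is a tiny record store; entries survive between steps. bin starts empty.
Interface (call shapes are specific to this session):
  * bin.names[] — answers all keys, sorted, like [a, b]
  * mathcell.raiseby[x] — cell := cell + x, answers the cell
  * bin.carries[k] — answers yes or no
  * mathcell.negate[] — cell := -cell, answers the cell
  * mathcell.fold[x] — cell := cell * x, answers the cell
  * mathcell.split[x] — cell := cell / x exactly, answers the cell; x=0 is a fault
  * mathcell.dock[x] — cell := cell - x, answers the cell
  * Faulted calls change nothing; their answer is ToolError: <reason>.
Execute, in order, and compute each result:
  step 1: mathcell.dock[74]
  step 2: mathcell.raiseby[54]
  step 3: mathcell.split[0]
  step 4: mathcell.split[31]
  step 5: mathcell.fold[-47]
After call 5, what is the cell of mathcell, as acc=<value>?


-> dock(x='74')
<- -74
-> raiseby(x='54')
<- -20
-> split(x='0')
<- ToolError: division by zero
-> split(x='31')
<- -20/31
-> fold(x='-47')
<- 940/31

Answer: acc=940/31


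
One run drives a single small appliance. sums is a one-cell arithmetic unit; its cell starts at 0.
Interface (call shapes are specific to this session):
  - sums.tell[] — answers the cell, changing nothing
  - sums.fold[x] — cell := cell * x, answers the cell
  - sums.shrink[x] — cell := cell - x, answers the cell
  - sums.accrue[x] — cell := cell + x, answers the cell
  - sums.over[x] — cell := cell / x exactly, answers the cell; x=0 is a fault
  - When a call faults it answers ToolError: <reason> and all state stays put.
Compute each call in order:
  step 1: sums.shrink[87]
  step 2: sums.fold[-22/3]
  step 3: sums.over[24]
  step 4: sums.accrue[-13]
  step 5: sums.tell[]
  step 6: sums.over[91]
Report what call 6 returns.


;; 1. shrink(87) == -87
;; 2. fold(-22/3) == 638
;; 3. over(24) == 319/12
;; 4. accrue(-13) == 163/12
;; 5. tell() == 163/12
;; 6. over(91) == 163/1092

Answer: 163/1092


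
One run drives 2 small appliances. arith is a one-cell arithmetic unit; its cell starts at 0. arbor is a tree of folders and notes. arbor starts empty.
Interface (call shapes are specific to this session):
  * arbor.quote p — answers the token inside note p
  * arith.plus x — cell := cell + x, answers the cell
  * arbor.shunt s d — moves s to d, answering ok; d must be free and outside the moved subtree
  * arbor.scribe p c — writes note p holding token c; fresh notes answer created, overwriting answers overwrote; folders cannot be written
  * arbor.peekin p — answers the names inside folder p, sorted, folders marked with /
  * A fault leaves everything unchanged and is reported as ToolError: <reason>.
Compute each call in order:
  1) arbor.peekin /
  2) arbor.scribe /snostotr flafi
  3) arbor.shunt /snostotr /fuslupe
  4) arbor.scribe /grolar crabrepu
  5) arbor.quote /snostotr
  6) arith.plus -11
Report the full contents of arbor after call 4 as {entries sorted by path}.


Answer: {fuslupe=flafi, grolar=crabrepu}

Derivation:
>>> arbor.peekin p: /
:: []
>>> arbor.scribe p: /snostotr c: flafi
:: created
>>> arbor.shunt s: /snostotr d: /fuslupe
:: ok
>>> arbor.scribe p: /grolar c: crabrepu
:: created
>>> arbor.quote p: /snostotr
:: ToolError: not found
>>> arith.plus x: -11
:: -11


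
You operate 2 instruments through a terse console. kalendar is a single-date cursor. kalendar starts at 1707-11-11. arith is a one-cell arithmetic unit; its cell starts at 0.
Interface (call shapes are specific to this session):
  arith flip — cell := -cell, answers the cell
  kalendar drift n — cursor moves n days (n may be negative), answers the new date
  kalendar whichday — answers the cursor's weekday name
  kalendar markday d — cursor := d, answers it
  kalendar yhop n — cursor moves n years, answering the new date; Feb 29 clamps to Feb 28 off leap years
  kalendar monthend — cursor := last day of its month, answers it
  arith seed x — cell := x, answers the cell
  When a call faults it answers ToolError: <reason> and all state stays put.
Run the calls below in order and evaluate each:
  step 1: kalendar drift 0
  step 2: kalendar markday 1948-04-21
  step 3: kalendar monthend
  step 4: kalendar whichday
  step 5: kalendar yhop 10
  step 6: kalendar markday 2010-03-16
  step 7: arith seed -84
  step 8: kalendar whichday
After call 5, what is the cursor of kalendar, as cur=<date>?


// 1. kalendar drift(n: 0) == 1707-11-11
// 2. kalendar markday(d: 1948-04-21) == 1948-04-21
// 3. kalendar monthend() == 1948-04-30
// 4. kalendar whichday() == Friday
// 5. kalendar yhop(n: 10) == 1958-04-30
// 6. kalendar markday(d: 2010-03-16) == 2010-03-16
// 7. arith seed(x: -84) == -84
// 8. kalendar whichday() == Tuesday

Answer: cur=1958-04-30


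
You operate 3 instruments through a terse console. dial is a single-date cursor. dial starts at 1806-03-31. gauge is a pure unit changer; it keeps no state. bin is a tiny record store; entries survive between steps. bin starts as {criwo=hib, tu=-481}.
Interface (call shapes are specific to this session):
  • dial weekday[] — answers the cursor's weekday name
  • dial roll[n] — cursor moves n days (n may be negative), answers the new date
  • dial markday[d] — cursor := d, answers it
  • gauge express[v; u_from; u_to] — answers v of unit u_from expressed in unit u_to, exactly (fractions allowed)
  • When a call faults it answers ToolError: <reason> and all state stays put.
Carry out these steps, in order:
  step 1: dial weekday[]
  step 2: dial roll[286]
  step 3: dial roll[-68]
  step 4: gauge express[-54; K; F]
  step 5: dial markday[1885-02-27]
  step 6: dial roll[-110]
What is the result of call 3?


Step: dial weekday[]
Result: Monday
Step: dial roll[n: 286]
Result: 1807-01-11
Step: dial roll[n: -68]
Result: 1806-11-04
Step: gauge express[v: -54; u_from: K; u_to: F]
Result: -55687/100
Step: dial markday[d: 1885-02-27]
Result: 1885-02-27
Step: dial roll[n: -110]
Result: 1884-11-09

Answer: 1806-11-04


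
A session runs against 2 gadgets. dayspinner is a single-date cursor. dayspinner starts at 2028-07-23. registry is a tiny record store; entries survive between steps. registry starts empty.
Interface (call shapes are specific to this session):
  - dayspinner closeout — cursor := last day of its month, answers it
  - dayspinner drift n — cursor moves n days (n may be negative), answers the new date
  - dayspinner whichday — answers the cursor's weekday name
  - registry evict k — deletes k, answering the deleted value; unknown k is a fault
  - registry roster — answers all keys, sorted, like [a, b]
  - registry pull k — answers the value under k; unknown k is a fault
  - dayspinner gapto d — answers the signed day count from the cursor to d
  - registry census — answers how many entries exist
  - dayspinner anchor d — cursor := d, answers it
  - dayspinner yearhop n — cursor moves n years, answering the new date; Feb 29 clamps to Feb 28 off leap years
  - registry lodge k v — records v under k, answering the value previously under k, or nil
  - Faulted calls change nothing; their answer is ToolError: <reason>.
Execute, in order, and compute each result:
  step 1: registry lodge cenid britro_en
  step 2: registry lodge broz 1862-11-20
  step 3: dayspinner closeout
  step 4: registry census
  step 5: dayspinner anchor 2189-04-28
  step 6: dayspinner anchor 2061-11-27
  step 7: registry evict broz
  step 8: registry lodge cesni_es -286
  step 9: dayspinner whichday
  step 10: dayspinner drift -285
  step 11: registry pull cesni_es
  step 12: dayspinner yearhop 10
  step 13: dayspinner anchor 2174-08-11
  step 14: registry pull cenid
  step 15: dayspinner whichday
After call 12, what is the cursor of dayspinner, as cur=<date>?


-> registry lodge(k='cenid', v='britro_en')
<- nil
-> registry lodge(k='broz', v='1862-11-20')
<- nil
-> dayspinner closeout()
<- 2028-07-31
-> registry census()
<- 2
-> dayspinner anchor(d='2189-04-28')
<- 2189-04-28
-> dayspinner anchor(d='2061-11-27')
<- 2061-11-27
-> registry evict(k='broz')
<- 1862-11-20
-> registry lodge(k='cesni_es', v='-286')
<- nil
-> dayspinner whichday()
<- Sunday
-> dayspinner drift(n='-285')
<- 2061-02-15
-> registry pull(k='cesni_es')
<- -286
-> dayspinner yearhop(n='10')
<- 2071-02-15
-> dayspinner anchor(d='2174-08-11')
<- 2174-08-11
-> registry pull(k='cenid')
<- britro_en
-> dayspinner whichday()
<- Thursday

Answer: cur=2071-02-15


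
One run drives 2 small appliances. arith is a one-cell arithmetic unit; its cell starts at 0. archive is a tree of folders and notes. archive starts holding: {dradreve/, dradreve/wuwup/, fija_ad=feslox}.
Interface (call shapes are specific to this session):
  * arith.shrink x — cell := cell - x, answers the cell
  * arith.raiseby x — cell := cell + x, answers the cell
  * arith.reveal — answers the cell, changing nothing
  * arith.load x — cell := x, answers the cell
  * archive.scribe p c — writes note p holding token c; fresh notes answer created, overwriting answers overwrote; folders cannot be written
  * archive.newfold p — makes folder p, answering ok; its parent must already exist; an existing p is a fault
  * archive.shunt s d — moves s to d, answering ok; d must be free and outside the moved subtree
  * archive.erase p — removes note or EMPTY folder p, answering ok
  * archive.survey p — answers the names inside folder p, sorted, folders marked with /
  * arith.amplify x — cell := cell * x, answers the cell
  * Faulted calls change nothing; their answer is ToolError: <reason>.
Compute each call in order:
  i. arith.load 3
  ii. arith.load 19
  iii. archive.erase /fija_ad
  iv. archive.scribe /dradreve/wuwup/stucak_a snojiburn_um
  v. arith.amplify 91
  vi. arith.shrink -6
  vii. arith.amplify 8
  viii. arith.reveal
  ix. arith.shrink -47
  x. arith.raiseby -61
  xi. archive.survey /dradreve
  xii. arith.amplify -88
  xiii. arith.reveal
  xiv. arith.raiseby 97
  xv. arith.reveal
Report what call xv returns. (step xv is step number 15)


Answer: -1220111

Derivation:
[in] arith.load x→3
  3
[in] arith.load x→19
  19
[in] archive.erase p→/fija_ad
  ok
[in] archive.scribe p→/dradreve/wuwup/stucak_a c→snojiburn_um
  created
[in] arith.amplify x→91
  1729
[in] arith.shrink x→-6
  1735
[in] arith.amplify x→8
  13880
[in] arith.reveal
  13880
[in] arith.shrink x→-47
  13927
[in] arith.raiseby x→-61
  13866
[in] archive.survey p→/dradreve
  [wuwup/]
[in] arith.amplify x→-88
  -1220208
[in] arith.reveal
  -1220208
[in] arith.raiseby x→97
  -1220111
[in] arith.reveal
  -1220111


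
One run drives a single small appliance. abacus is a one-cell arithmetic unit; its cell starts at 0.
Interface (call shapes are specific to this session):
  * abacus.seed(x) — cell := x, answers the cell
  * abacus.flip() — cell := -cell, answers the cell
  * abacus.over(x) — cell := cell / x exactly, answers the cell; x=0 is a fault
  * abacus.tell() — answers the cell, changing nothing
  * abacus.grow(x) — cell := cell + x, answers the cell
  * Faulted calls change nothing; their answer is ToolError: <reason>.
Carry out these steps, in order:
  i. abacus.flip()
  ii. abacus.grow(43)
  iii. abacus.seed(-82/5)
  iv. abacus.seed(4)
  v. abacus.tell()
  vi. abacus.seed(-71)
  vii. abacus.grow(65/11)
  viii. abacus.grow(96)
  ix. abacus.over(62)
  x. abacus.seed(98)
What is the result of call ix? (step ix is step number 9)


Calling abacus.flip, and observe 0.
I use abacus.grow(x→43), yielding 43.
Invoking abacus.seed(x→-82/5), which returns -82/5.
I try abacus.seed(x→4), which returns 4.
I use abacus.tell(), and get 4.
Then abacus.seed(x→-71), and get -71.
I use abacus.grow(x→65/11), giving -716/11.
I invoke abacus.grow(x→96), — result: 340/11.
Next I call abacus.over(x→62), and get 170/341.
Calling abacus.seed(x→98), → 98.

Answer: 170/341


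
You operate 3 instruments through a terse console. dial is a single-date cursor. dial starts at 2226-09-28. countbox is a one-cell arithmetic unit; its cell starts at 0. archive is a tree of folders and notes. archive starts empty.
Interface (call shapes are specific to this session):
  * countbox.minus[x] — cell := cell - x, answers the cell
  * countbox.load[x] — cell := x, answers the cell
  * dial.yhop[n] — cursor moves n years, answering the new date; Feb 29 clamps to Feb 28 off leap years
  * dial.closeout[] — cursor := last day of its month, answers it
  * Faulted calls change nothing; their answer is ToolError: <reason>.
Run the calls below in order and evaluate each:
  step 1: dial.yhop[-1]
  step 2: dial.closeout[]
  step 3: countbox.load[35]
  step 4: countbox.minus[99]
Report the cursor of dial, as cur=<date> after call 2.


-> yhop(n→-1)
<- 2225-09-28
-> closeout()
<- 2225-09-30
-> load(x→35)
<- 35
-> minus(x→99)
<- -64

Answer: cur=2225-09-30


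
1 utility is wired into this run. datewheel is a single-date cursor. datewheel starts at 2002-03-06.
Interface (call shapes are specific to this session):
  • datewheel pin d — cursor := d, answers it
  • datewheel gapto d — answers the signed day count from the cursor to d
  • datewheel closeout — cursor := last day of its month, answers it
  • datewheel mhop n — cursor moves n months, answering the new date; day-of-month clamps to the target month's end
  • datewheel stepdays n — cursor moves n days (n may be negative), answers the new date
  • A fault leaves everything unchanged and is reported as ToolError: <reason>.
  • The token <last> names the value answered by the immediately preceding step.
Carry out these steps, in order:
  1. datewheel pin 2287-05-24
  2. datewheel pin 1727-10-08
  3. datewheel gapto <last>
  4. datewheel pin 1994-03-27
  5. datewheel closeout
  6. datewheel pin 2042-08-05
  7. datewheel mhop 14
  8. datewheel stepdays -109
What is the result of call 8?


Calling datewheel pin with 2287-05-24, and get 2287-05-24.
Next I call datewheel pin with 1727-10-08, and see 1727-10-08.
Calling datewheel gapto with <last>, and see 0.
I run datewheel pin with 1994-03-27, which returns 1994-03-27.
Invoking datewheel closeout(), giving 1994-03-31.
Now I run datewheel pin with 2042-08-05, which returns 2042-08-05.
I use datewheel mhop with 14, and get 2043-10-05.
Invoking datewheel stepdays with -109, and get 2043-06-18.

Answer: 2043-06-18


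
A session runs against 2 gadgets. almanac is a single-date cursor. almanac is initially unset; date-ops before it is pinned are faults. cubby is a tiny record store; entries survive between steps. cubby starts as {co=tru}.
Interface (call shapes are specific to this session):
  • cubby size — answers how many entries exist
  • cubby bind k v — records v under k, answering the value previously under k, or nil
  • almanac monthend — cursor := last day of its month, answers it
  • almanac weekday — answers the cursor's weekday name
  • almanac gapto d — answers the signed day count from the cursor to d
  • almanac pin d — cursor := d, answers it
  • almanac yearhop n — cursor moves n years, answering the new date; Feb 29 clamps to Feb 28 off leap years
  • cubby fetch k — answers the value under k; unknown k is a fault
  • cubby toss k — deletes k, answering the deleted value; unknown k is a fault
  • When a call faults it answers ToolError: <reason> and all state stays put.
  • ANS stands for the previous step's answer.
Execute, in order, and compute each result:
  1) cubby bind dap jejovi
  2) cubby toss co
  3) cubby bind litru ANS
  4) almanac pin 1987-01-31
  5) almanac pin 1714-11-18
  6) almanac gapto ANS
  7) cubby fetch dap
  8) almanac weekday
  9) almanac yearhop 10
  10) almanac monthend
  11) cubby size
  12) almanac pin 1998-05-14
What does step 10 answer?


Answer: 1724-11-30

Derivation:
~$ cubby bind dap jejovi
= nil
~$ cubby toss co
= tru
~$ cubby bind litru ANS
= nil
~$ almanac pin 1987-01-31
= 1987-01-31
~$ almanac pin 1714-11-18
= 1714-11-18
~$ almanac gapto ANS
= 0
~$ cubby fetch dap
= jejovi
~$ almanac weekday
= Sunday
~$ almanac yearhop 10
= 1724-11-18
~$ almanac monthend
= 1724-11-30
~$ cubby size
= 2
~$ almanac pin 1998-05-14
= 1998-05-14


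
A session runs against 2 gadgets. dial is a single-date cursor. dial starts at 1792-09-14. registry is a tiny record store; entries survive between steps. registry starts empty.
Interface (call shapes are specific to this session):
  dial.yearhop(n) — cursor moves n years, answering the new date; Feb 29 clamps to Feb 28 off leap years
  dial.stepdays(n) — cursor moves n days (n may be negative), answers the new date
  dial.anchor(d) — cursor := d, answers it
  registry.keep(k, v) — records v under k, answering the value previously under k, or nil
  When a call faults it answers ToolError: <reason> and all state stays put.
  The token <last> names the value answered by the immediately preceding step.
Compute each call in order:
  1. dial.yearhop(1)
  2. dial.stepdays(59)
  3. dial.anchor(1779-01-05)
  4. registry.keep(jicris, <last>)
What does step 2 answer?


Answer: 1793-11-12

Derivation:
Do: dial.yearhop[n='1']
See: 1793-09-14
Do: dial.stepdays[n='59']
See: 1793-11-12
Do: dial.anchor[d='1779-01-05']
See: 1779-01-05
Do: registry.keep[k='jicris'; v='<last>']
See: nil


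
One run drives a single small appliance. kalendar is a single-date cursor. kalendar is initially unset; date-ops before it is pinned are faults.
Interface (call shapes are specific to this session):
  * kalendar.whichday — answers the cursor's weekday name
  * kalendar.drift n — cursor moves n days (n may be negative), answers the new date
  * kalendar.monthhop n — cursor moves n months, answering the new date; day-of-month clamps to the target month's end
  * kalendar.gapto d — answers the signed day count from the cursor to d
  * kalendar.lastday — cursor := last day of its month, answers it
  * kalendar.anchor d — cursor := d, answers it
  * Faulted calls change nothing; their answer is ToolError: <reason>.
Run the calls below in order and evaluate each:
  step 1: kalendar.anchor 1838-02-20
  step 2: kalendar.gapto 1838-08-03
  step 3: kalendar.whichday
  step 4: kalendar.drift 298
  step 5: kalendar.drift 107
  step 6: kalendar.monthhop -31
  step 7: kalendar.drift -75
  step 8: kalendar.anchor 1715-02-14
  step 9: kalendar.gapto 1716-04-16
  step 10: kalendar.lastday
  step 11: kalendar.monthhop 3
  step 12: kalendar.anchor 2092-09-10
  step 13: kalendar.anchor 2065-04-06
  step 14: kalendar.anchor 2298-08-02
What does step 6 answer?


// 1. kalendar.anchor(d: 1838-02-20) : 1838-02-20
// 2. kalendar.gapto(d: 1838-08-03) : 164
// 3. kalendar.whichday() : Tuesday
// 4. kalendar.drift(n: 298) : 1838-12-15
// 5. kalendar.drift(n: 107) : 1839-04-01
// 6. kalendar.monthhop(n: -31) : 1836-09-01
// 7. kalendar.drift(n: -75) : 1836-06-18
// 8. kalendar.anchor(d: 1715-02-14) : 1715-02-14
// 9. kalendar.gapto(d: 1716-04-16) : 427
// 10. kalendar.lastday() : 1715-02-28
// 11. kalendar.monthhop(n: 3) : 1715-05-28
// 12. kalendar.anchor(d: 2092-09-10) : 2092-09-10
// 13. kalendar.anchor(d: 2065-04-06) : 2065-04-06
// 14. kalendar.anchor(d: 2298-08-02) : 2298-08-02

Answer: 1836-09-01


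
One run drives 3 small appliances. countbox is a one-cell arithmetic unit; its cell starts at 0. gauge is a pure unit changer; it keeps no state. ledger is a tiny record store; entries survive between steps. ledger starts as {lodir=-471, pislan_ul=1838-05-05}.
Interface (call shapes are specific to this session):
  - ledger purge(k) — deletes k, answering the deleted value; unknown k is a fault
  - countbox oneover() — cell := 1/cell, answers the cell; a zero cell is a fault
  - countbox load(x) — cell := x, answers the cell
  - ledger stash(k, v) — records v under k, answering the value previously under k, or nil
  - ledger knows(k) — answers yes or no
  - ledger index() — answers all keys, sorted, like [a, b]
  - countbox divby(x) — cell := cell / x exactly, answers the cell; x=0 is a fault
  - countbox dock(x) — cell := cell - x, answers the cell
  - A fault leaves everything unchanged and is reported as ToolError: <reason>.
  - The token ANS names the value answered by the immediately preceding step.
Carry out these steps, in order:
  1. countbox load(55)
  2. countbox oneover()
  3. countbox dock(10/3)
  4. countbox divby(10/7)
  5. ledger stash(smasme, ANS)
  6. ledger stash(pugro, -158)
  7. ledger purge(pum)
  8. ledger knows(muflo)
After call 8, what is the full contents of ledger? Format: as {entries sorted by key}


CALL countbox load[x: 55]
RET  55
CALL countbox oneover[]
RET  1/55
CALL countbox dock[x: 10/3]
RET  -547/165
CALL countbox divby[x: 10/7]
RET  -3829/1650
CALL ledger stash[k: smasme; v: ANS]
RET  nil
CALL ledger stash[k: pugro; v: -158]
RET  nil
CALL ledger purge[k: pum]
RET  ToolError: no such key pum
CALL ledger knows[k: muflo]
RET  no

Answer: {lodir=-471, pislan_ul=1838-05-05, pugro=-158, smasme=-3829/1650}


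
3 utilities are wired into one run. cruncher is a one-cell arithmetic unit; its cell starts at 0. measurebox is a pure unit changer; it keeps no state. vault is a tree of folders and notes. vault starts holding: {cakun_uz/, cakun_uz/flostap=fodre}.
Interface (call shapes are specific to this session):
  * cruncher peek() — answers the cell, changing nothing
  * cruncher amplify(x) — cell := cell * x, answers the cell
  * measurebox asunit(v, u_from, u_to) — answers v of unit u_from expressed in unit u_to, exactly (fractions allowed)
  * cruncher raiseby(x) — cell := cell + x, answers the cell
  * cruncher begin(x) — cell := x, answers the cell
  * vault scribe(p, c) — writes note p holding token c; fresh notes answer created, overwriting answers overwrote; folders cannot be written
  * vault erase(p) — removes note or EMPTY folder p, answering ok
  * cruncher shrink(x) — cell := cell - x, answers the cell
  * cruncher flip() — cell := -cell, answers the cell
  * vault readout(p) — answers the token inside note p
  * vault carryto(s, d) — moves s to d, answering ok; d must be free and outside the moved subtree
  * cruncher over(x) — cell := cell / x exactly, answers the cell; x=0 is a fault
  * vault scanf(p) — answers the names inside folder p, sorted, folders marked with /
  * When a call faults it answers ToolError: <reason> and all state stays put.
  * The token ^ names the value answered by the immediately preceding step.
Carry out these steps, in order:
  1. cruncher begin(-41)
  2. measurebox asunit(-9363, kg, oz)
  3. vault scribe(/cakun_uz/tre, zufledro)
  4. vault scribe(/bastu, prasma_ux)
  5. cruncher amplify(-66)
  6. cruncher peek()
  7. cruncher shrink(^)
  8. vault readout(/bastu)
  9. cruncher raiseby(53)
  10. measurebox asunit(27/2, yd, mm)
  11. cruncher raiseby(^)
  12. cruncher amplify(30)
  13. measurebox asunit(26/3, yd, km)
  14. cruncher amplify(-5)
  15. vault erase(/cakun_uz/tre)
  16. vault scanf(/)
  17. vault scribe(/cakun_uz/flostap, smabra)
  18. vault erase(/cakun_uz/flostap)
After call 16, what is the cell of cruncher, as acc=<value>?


Answer: acc=-1859610

Derivation:
-> cruncher begin(x=-41)
<- -41
-> measurebox asunit(v=-9363, u_from=kg, u_to=oz)
<- -14980800000000/45359237
-> vault scribe(p=/cakun_uz/tre, c=zufledro)
<- created
-> vault scribe(p=/bastu, c=prasma_ux)
<- created
-> cruncher amplify(x=-66)
<- 2706
-> cruncher peek()
<- 2706
-> cruncher shrink(x=^)
<- 0
-> vault readout(p=/bastu)
<- prasma_ux
-> cruncher raiseby(x=53)
<- 53
-> measurebox asunit(v=27/2, u_from=yd, u_to=mm)
<- 61722/5
-> cruncher raiseby(x=^)
<- 61987/5
-> cruncher amplify(x=30)
<- 371922
-> measurebox asunit(v=26/3, u_from=yd, u_to=km)
<- 4953/625000
-> cruncher amplify(x=-5)
<- -1859610
-> vault erase(p=/cakun_uz/tre)
<- ok
-> vault scanf(p=/)
<- [bastu, cakun_uz/]
-> vault scribe(p=/cakun_uz/flostap, c=smabra)
<- overwrote
-> vault erase(p=/cakun_uz/flostap)
<- ok


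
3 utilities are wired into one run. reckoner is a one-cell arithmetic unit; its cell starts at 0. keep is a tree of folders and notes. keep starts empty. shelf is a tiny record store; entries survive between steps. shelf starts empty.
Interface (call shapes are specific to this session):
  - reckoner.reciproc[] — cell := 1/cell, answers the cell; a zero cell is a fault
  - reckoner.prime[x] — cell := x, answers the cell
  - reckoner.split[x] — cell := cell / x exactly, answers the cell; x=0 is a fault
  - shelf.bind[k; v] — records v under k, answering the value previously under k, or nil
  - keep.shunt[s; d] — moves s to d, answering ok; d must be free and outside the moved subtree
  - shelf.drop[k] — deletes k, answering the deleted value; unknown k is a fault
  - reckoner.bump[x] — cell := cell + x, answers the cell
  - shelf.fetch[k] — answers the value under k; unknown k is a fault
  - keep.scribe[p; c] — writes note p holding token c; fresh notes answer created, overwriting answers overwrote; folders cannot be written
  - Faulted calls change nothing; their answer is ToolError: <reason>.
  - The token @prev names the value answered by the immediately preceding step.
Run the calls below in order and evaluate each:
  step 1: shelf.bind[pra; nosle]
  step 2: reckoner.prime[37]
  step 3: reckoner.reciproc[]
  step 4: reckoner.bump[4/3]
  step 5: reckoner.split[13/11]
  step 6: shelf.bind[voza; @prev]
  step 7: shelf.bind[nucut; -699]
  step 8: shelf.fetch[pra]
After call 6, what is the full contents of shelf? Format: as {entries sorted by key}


CALL bind[k='pra'; v='nosle']
RET  nil
CALL prime[x='37']
RET  37
CALL reciproc[]
RET  1/37
CALL bump[x='4/3']
RET  151/111
CALL split[x='13/11']
RET  1661/1443
CALL bind[k='voza'; v='@prev']
RET  nil
CALL bind[k='nucut'; v='-699']
RET  nil
CALL fetch[k='pra']
RET  nosle

Answer: {pra=nosle, voza=1661/1443}


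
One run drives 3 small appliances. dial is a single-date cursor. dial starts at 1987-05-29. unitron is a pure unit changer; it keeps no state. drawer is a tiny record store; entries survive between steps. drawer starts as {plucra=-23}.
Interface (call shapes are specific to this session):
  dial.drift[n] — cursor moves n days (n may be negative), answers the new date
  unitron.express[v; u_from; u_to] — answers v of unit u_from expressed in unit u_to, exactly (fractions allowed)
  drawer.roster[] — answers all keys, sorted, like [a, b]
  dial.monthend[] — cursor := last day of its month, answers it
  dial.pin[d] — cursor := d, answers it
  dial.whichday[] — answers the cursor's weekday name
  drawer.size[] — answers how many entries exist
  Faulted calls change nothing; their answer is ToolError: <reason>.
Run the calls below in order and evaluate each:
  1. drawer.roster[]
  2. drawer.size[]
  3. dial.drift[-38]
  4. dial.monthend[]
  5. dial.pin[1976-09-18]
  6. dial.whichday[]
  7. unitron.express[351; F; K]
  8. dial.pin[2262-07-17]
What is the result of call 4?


> roster
  [plucra]
> size
  1
> drift n→-38
  1987-04-21
> monthend
  1987-04-30
> pin d→1976-09-18
  1976-09-18
> whichday
  Saturday
> express v→351 u_from→F u_to→K
  81067/180
> pin d→2262-07-17
  2262-07-17

Answer: 1987-04-30


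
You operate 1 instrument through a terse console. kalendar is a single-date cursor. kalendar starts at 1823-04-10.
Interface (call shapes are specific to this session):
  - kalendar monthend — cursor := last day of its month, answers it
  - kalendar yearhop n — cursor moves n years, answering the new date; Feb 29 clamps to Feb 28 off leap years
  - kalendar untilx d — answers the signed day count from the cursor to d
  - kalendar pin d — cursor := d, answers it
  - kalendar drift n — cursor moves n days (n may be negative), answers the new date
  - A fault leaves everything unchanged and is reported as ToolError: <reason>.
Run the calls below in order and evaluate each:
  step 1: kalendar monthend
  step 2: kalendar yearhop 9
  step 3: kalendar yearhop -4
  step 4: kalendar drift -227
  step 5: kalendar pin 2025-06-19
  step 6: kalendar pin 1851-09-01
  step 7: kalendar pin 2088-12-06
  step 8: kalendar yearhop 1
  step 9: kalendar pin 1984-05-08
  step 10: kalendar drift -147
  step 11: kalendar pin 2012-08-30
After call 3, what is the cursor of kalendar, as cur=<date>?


Answer: cur=1828-04-30

Derivation:
I call kalendar monthend, and get 1823-04-30.
Using kalendar yearhop on n: 9, — result: 1832-04-30.
I try kalendar yearhop on n: -4, and see 1828-04-30.
I run kalendar drift on n: -227, and observe 1827-09-16.
Next I call kalendar pin on d: 2025-06-19, yielding 2025-06-19.
I use kalendar pin on d: 1851-09-01, → 1851-09-01.
Then kalendar pin on d: 2088-12-06, and observe 2088-12-06.
Now I run kalendar yearhop on n: 1, → 2089-12-06.
I try kalendar pin on d: 1984-05-08: 1984-05-08.
I call kalendar drift on n: -147, — result: 1983-12-13.
Next I call kalendar pin on d: 2012-08-30, — result: 2012-08-30.


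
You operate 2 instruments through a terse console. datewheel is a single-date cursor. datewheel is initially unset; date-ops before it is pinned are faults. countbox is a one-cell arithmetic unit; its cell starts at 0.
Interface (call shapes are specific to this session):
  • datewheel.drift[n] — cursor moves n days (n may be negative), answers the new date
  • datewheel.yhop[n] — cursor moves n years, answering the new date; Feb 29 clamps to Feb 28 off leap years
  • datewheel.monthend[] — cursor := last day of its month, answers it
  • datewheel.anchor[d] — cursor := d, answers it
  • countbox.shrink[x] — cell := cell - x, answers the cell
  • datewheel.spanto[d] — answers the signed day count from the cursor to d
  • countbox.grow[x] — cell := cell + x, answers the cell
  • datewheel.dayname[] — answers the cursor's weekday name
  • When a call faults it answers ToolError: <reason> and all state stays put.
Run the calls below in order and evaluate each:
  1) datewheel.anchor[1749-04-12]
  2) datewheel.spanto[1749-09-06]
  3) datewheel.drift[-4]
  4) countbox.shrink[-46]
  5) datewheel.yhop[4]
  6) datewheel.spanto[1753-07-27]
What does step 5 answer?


Answer: 1753-04-08

Derivation:
Do: datewheel.anchor[1749-04-12]
See: 1749-04-12
Do: datewheel.spanto[1749-09-06]
See: 147
Do: datewheel.drift[-4]
See: 1749-04-08
Do: countbox.shrink[-46]
See: 46
Do: datewheel.yhop[4]
See: 1753-04-08
Do: datewheel.spanto[1753-07-27]
See: 110
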